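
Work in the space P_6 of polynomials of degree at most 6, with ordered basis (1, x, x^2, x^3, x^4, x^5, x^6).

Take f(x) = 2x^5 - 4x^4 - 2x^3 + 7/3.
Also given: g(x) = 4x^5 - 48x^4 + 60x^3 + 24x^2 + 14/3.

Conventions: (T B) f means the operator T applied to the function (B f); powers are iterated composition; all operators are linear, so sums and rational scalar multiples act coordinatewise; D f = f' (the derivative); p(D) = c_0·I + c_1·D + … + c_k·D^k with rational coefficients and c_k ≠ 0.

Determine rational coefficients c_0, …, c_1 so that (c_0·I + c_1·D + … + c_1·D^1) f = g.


p(D) = 2·I − 4·D, i.e. c_0 = 2, c_1 = -4

D^0 f = 2x^5 - 4x^4 - 2x^3 + 7/3
D^1 f = 10x^4 - 16x^3 - 6x^2
matching coefficients of g against c_0 f + c_1 Df + … from the top degree down determines the c_i
solution: c_0 = 2, c_1 = -4


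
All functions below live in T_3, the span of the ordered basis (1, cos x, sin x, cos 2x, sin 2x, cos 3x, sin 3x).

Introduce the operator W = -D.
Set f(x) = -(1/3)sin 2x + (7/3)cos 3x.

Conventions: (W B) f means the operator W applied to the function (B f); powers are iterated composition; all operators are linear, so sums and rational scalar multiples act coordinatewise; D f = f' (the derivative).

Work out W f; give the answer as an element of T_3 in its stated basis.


the image equals g(x) = (2/3)cos 2x + 7sin 3x

D f = -(2/3)cos 2x - 7sin 3x
(-D) f = (2/3)cos 2x + 7sin 3x


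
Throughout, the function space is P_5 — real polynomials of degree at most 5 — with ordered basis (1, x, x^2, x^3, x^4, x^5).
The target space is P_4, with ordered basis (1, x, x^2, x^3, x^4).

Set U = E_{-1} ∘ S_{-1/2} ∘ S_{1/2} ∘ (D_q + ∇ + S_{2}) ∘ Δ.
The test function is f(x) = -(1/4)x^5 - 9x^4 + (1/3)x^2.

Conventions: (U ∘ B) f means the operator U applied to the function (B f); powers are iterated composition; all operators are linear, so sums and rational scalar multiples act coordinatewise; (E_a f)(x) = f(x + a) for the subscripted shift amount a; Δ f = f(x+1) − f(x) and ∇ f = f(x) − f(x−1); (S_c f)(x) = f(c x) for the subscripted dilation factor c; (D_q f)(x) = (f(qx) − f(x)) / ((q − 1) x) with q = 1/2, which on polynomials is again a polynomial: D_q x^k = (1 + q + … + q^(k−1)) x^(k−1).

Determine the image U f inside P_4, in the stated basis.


Δ f = -(5/4)x^4 - (77/2)x^3 - (113/2)x^2 - (439/12)x - 107/12
D_q Δ f = -(75/32)x^3 - (539/8)x^2 - (339/4)x - 439/12
∇ Δ f = -5x^3 - 108x^2 - (5/2)x - 52/3
S_{2} Δ f = -20x^4 - 308x^3 - 226x^2 - (439/6)x - 107/12
(D_q + ∇ + S_{2}) Δ f = -20x^4 - (10091/32)x^3 - (3211/8)x^2 - (1925/12)x - 377/6
S_{1/2} (D_q + ∇ + S_{2}) Δ f = -(5/4)x^4 - (10091/256)x^3 - (3211/32)x^2 - (1925/24)x - 377/6
S_{-1/2} S_{1/2} (D_q + ∇ + S_{2}) Δ f = -(5/64)x^4 + (10091/2048)x^3 - (3211/128)x^2 + (1925/48)x - 377/6
E_{-1} S_{-1/2} S_{1/2} (D_q + ∇ + S_{2}) Δ f = -(5/64)x^4 + (10731/2048)x^3 - (82609/2048)x^2 + (647395/6144)x - 272443/2048

the image equals g(x) = -(5/64)x^4 + (10731/2048)x^3 - (82609/2048)x^2 + (647395/6144)x - 272443/2048


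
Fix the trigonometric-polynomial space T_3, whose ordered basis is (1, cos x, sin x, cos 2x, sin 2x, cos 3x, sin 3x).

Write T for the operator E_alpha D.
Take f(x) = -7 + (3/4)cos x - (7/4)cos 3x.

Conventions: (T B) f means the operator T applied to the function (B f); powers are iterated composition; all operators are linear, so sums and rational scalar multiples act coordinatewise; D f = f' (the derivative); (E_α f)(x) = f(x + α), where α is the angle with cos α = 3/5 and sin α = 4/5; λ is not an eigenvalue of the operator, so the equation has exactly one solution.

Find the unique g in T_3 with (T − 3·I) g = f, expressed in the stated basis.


the image equals g(x) = 7/3 - (57/296)cos x + (9/296)sin x + (7/24)cos 3x + (21/104)sin 3x

write g with unknown coordinates in the stated basis and equate coefficients in (T − 3·I) g = f
solving from the highest basis element down gives g = 7/3 - (57/296)cos x + (9/296)sin x + (7/24)cos 3x + (21/104)sin 3x
check: T g = (51/296)cos x + (27/296)sin x - (7/8)cos 3x + (63/104)sin 3x
so T g − 3·g = -7 + (3/4)cos x - (7/4)cos 3x = f ✓


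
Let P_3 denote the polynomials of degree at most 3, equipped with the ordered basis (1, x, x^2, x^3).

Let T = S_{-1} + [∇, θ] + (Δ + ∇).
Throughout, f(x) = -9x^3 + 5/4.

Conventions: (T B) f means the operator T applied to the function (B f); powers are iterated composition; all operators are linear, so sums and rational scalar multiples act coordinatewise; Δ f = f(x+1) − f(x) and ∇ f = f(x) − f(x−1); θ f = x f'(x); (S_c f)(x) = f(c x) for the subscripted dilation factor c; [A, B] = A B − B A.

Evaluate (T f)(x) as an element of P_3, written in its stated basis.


S_{-1} f = 9x^3 + 5/4
θ f = -27x^3
∇ θ f = -81x^2 + 81x - 27
∇ f = -27x^2 + 27x - 9
θ ∇ f = -54x^2 + 27x
[∇, θ] f = -27x^2 + 54x - 27
Δ f = -27x^2 - 27x - 9
∇ f = -27x^2 + 27x - 9
(Δ + ∇) f = -54x^2 - 18
(S_{-1} + [∇, θ] + (Δ + ∇)) f = 9x^3 - 81x^2 + 54x - 175/4

g(x) = 9x^3 - 81x^2 + 54x - 175/4


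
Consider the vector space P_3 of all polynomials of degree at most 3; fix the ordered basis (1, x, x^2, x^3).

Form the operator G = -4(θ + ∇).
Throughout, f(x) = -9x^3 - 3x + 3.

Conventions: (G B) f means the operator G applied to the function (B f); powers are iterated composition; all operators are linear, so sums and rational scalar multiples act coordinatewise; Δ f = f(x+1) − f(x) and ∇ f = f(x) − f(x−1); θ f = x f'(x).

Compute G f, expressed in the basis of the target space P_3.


the image equals g(x) = 108x^3 + 108x^2 - 96x + 48

θ f = -27x^3 - 3x
∇ f = -27x^2 + 27x - 12
(θ + ∇) f = -27x^3 - 27x^2 + 24x - 12
(-4(θ + ∇)) f = 108x^3 + 108x^2 - 96x + 48


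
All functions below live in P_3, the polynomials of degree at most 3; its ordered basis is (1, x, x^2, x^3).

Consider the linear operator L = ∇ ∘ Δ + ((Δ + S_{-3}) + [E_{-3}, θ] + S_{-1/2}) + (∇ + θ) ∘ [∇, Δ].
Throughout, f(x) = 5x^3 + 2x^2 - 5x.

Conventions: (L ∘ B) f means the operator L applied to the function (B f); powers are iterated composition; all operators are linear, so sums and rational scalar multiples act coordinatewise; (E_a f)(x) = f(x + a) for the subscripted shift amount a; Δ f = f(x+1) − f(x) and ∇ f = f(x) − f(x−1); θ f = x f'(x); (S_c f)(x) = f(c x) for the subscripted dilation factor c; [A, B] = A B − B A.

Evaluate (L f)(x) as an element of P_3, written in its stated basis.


Δ f = 15x^2 + 19x + 2
∇ Δ f = 30x + 4
Δ f = 15x^2 + 19x + 2
S_{-3} f = -135x^3 + 18x^2 + 15x
(Δ + S_{-3}) f = -135x^3 + 33x^2 + 34x + 2
θ f = 15x^3 + 4x^2 - 5x
E_{-3} θ f = 15x^3 - 131x^2 + 376x - 354
E_{-3} f = 5x^3 - 43x^2 + 118x - 102
θ E_{-3} f = 15x^3 - 86x^2 + 118x
[E_{-3}, θ] f = -45x^2 + 258x - 354
S_{-1/2} f = -(5/8)x^3 + (1/2)x^2 + (5/2)x
((Δ + S_{-3}) + [E_{-3}, θ] + S_{-1/2}) f = -(1085/8)x^3 - (23/2)x^2 + (589/2)x - 352
Δ f = 15x^2 + 19x + 2
∇ Δ f = 30x + 4
∇ f = 15x^2 - 11x - 2
Δ ∇ f = 30x + 4
[∇, Δ] f = 0
∇ [∇, Δ] f = 0
θ [∇, Δ] f = 0
(∇ + θ) [∇, Δ] f = 0
(∇ ∘ Δ + ((Δ + S_{-3}) + [E_{-3}, θ] + S_{-1/2}) + (∇ + θ) ∘ [∇, Δ]) f = -(1085/8)x^3 - (23/2)x^2 + (649/2)x - 348

the result is g(x) = -(1085/8)x^3 - (23/2)x^2 + (649/2)x - 348


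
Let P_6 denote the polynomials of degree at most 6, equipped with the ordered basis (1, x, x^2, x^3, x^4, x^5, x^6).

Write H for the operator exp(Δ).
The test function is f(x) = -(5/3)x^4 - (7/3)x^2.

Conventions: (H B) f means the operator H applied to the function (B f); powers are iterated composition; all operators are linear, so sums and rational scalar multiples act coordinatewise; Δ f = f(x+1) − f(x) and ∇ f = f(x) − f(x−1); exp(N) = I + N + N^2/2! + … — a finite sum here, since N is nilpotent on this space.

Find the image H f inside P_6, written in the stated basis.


order-1 term: -(20/3)x^3 - 10x^2 - (34/3)x - 4
order-2 term: -10x^2 - 20x - 14
order-3 term: -(20/3)x - 10
order-4 term: -5/3
the series for exp(Δ) f terminates at order 4
exp(Δ) f = -(5/3)x^4 - (20/3)x^3 - (67/3)x^2 - 38x - 89/3

the result is g(x) = -(5/3)x^4 - (20/3)x^3 - (67/3)x^2 - 38x - 89/3


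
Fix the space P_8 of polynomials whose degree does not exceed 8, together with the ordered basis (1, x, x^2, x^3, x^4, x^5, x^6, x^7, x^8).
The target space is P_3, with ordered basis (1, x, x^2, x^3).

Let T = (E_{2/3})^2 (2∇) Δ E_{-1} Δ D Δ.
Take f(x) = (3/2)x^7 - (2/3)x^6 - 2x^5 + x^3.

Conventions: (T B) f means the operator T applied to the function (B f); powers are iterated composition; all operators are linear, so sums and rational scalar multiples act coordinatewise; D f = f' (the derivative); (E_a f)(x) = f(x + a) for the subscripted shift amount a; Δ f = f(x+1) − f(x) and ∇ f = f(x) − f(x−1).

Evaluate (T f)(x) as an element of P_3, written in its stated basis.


g(x) = 7560x^2 + 19200x + 14200

Δ f = (21/2)x^6 + (55/2)x^5 + (65/2)x^4 + (115/6)x^3 + (9/2)x^2 - (1/2)x - 1/6
D Δ f = 63x^5 + (275/2)x^4 + 130x^3 + (115/2)x^2 + 9x - 1/2
Δ D Δ f = 315x^4 + 1180x^3 + 1845x^2 + 1370x + 397
E_{-1} Δ D Δ f = 315x^4 - 80x^3 + 195x^2 - 40x + 7
Δ E_{-1} Δ D Δ f = 1260x^3 + 1650x^2 + 1410x + 390
∇ (Δ E_{-1} Δ D Δ) f = 3780x^2 - 480x + 1020
(2∇) (Δ E_{-1} Δ D Δ) f = 7560x^2 - 960x + 2040
E_{2/3} (2∇) (Δ E_{-1} Δ D Δ) f = 7560x^2 + 9120x + 4760
E_{2/3} E_{2/3} (2∇) (Δ E_{-1} Δ D Δ) f = 7560x^2 + 19200x + 14200


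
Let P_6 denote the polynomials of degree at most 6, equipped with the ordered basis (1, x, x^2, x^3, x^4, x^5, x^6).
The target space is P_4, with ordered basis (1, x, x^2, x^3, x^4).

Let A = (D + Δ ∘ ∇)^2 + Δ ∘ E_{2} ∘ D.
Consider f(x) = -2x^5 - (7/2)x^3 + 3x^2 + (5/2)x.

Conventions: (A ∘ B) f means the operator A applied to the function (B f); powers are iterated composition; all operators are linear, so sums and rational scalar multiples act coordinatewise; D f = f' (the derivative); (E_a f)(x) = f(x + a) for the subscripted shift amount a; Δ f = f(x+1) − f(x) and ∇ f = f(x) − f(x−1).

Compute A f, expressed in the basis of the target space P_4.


D f = -10x^4 - (21/2)x^2 + 6x + 5/2
∇ f = -10x^4 + 20x^3 - (61/2)x^2 + (53/2)x - 6
Δ ∇ f = -40x^3 - 41x + 6
(D + Δ ∘ ∇) f = -10x^4 - 40x^3 - (21/2)x^2 - 35x + 17/2
D (D + Δ ∘ ∇) f = -40x^3 - 120x^2 - 21x - 35
∇ (D + Δ ∘ ∇) f = -40x^3 - 60x^2 + 59x - 109/2
Δ ∇ (D + Δ ∘ ∇) f = -120x^2 - 240x - 41
(D + Δ ∘ ∇) (D + Δ ∘ ∇) f = -40x^3 - 240x^2 - 261x - 76
D f = -10x^4 - (21/2)x^2 + 6x + 5/2
E_{2} D f = -10x^4 - 80x^3 - (501/2)x^2 - 356x - 375/2
Δ (E_{2} ∘ D) f = -40x^3 - 300x^2 - 781x - 1393/2
((D + Δ ∘ ∇)^2 + Δ ∘ E_{2} ∘ D) f = -80x^3 - 540x^2 - 1042x - 1545/2

the image equals g(x) = -80x^3 - 540x^2 - 1042x - 1545/2


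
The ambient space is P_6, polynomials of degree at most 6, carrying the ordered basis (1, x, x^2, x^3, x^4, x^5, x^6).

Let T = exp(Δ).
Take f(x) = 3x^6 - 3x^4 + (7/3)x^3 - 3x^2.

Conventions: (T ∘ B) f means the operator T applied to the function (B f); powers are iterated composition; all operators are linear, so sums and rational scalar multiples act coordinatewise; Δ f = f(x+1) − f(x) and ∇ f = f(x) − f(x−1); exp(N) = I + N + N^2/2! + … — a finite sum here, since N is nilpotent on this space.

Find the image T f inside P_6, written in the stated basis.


order-1 term: 18x^5 + 45x^4 + 48x^3 + 34x^2 + 7x - 2/3
order-2 term: 45x^4 + 180x^3 + 297x^2 + 241x + 76
order-3 term: 60x^3 + 270x^2 + 438x + 763/3
order-4 term: 45x^2 + 180x + 192
order-5 term: 18x + 45
order-6 term: 3
the series for exp(Δ) f terminates at order 6
exp(Δ) f = 3x^6 + 18x^5 + 87x^4 + (871/3)x^3 + 643x^2 + 884x + 1709/3

the result is g(x) = 3x^6 + 18x^5 + 87x^4 + (871/3)x^3 + 643x^2 + 884x + 1709/3


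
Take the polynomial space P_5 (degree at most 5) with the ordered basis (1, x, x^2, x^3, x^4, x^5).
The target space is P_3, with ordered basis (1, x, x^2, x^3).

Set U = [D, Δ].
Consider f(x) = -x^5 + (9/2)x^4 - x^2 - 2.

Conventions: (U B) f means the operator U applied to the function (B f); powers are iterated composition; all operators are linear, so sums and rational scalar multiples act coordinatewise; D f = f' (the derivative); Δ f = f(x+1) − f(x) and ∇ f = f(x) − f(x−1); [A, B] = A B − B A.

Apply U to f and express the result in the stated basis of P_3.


the image equals g(x) = 0

Δ f = -5x^4 + 8x^3 + 17x^2 + 11x + 5/2
D Δ f = -20x^3 + 24x^2 + 34x + 11
D f = -5x^4 + 18x^3 - 2x
Δ D f = -20x^3 + 24x^2 + 34x + 11
[D, Δ] f = 0


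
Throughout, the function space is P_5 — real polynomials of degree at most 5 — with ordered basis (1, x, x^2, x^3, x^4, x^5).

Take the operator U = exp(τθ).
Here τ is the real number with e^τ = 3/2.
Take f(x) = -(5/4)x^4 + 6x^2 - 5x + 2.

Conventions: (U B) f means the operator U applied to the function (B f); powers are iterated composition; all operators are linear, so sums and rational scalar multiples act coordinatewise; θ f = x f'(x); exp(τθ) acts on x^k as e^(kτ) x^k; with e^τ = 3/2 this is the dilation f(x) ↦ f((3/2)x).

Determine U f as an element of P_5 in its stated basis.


the result is g(x) = -(405/64)x^4 + (27/2)x^2 - (15/2)x + 2

exp(τθ) x^k = e^(kτ) x^k; with e^τ = 3/2 this sends x^k to (3/2)^k x^k
x ↦ 3/2 x
x^2 ↦ 9/4 x^2
x^4 ↦ 81/16 x^4
applying this coordinatewise to f: exp(τθ) f = -(405/64)x^4 + (27/2)x^2 - (15/2)x + 2


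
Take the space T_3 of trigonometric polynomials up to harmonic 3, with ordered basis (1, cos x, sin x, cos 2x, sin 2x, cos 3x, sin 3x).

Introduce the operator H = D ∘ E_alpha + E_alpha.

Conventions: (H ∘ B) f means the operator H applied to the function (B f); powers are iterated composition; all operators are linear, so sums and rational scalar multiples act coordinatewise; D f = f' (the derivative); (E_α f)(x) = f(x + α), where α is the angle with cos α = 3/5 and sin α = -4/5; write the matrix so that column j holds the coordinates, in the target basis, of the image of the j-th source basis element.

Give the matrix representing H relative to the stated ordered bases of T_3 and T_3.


the matrix is [[1, 0, 0, 0, 0, 0, 0]; [0, 7/5, -1/5, 0, 0, 0, 0]; [0, 1/5, 7/5, 0, 0, 0, 0]; [0, 0, 0, 41/25, -38/25, 0, 0]; [0, 0, 0, 38/25, 41/25, 0, 0]; [0, 0, 0, 0, 0, 3/25, -79/25]; [0, 0, 0, 0, 0, 79/25, 3/25]] (rows listed top to bottom)

image of 1: 1
image of cos x: (7/5)cos x + (1/5)sin x
image of sin x: -(1/5)cos x + (7/5)sin x
image of cos 2x: (41/25)cos 2x + (38/25)sin 2x
image of sin 2x: -(38/25)cos 2x + (41/25)sin 2x
image of cos 3x: (3/25)cos 3x + (79/25)sin 3x
image of sin 3x: -(79/25)cos 3x + (3/25)sin 3x
each image's coordinates form column j of the matrix


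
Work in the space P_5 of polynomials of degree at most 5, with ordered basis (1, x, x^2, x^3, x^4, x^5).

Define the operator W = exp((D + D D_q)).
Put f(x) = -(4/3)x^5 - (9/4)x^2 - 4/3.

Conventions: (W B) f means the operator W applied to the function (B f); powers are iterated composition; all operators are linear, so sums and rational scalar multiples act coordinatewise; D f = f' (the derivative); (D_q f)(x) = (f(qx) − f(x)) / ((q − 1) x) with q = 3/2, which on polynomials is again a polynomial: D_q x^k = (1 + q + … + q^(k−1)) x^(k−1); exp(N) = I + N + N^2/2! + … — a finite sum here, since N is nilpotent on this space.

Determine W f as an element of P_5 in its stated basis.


the result is g(x) = -(4/3)x^5 - (20/3)x^4 - (251/3)x^3 - (607/3)x^2 - (18431/36)x - 7861/24

order-1 term: -(20/3)x^4 - (211/3)x^3 - (9/2)x - 45/8
order-2 term: -(40/3)x^3 - (747/4)x^2 - (4009/12)x - 9/4
order-3 term: -(40/3)x^2 - (3001/18)x - 19223/72
order-4 term: -(20/3)x - 3601/72
order-5 term: -4/3
the series for exp((D + D D_q)) f terminates at order 5
exp((D + D D_q)) f = -(4/3)x^5 - (20/3)x^4 - (251/3)x^3 - (607/3)x^2 - (18431/36)x - 7861/24


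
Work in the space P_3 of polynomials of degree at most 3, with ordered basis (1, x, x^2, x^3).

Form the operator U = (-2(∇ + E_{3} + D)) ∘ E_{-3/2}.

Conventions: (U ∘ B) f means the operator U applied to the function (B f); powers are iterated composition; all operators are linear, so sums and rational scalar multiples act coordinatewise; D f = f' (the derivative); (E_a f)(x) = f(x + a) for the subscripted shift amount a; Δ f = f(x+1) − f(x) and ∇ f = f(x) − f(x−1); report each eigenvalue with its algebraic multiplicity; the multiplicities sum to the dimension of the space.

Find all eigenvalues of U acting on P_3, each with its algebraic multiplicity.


λ = -2 (multiplicity 4)

image of 1: -2
image of x: -2x - 7
image of x^2: -2x^2 - 14x + 19/2
image of x^3: -2x^3 - 21x^2 + (57/2)x - 179/4
the matrix is upper triangular; its diagonal is (-2, -2, -2, -2)
for a triangular matrix the eigenvalues are the diagonal entries, with algebraic multiplicity their repetition count


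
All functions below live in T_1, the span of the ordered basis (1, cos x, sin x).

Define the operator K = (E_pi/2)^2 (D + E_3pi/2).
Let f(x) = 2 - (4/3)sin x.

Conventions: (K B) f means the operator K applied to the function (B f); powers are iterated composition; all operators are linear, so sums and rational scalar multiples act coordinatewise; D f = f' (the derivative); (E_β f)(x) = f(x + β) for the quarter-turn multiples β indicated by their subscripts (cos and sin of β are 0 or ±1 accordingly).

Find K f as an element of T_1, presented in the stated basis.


D f = -(4/3)cos x
E_3pi/2 f = 2 + (4/3)cos x
(D + E_3pi/2) f = 2
E_pi/2 (D + E_3pi/2) f = 2
E_pi/2 E_pi/2 (D + E_3pi/2) f = 2

the image equals g(x) = 2


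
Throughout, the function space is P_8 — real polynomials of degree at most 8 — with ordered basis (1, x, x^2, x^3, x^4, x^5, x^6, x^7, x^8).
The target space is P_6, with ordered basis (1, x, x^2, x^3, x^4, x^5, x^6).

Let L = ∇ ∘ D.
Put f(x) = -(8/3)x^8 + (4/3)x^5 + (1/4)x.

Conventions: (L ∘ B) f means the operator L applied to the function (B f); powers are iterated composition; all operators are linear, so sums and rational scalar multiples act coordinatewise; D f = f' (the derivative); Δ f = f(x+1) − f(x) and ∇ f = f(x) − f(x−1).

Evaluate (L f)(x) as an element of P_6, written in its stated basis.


D f = -(64/3)x^7 + (20/3)x^4 + 1/4
∇ D f = -(448/3)x^6 + 448x^5 - (2240/3)x^4 + (2320/3)x^3 - 488x^2 + 176x - 28

the image equals g(x) = -(448/3)x^6 + 448x^5 - (2240/3)x^4 + (2320/3)x^3 - 488x^2 + 176x - 28


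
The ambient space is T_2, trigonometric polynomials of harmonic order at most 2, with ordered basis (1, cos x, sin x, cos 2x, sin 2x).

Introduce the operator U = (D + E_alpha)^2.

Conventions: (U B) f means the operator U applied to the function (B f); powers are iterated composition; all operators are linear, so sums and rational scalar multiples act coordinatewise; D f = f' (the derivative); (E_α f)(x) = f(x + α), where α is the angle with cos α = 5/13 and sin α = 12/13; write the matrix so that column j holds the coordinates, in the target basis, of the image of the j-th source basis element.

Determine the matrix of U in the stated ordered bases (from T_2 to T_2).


the matrix is [[1, 0, 0, 0, 0]; [0, -600/169, 250/169, 0, 0]; [0, -250/169, -600/169, 0, 0]; [0, 0, 0, -195603/28561, -109004/28561]; [0, 0, 0, 109004/28561, -195603/28561]] (rows listed top to bottom)

image of 1: 1
image of cos x: -(600/169)cos x - (250/169)sin x
image of sin x: (250/169)cos x - (600/169)sin x
image of cos 2x: -(195603/28561)cos 2x + (109004/28561)sin 2x
image of sin 2x: -(109004/28561)cos 2x - (195603/28561)sin 2x
each image's coordinates form column j of the matrix


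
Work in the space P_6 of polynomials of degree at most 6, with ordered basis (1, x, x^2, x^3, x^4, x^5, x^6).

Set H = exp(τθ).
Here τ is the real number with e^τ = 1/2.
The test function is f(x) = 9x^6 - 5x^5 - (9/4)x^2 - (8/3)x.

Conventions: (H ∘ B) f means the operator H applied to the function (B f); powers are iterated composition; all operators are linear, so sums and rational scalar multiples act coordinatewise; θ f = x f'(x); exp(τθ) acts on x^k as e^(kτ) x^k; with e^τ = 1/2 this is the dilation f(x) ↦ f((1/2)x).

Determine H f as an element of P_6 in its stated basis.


exp(τθ) x^k = e^(kτ) x^k; with e^τ = 1/2 this sends x^k to (1/2)^k x^k
x ↦ 1/2 x
x^2 ↦ 1/4 x^2
x^5 ↦ 1/32 x^5
x^6 ↦ 1/64 x^6
applying this coordinatewise to f: exp(τθ) f = (9/64)x^6 - (5/32)x^5 - (9/16)x^2 - (4/3)x

the result is g(x) = (9/64)x^6 - (5/32)x^5 - (9/16)x^2 - (4/3)x


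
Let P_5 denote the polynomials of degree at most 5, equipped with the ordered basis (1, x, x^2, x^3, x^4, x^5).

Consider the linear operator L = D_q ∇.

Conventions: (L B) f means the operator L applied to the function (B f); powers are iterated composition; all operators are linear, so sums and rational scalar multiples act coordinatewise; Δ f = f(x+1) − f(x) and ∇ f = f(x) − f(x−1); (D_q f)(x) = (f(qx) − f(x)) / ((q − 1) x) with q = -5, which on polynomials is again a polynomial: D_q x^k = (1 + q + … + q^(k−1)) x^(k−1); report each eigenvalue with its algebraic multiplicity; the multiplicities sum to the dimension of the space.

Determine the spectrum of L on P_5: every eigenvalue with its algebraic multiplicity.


image of 1: 0
image of x: 0
image of x^2: 2
image of x^3: -12x - 3
image of x^4: 84x^2 + 24x + 4
image of x^5: -520x^3 - 210x^2 - 40x - 5
the matrix is upper triangular; its diagonal is (0, 0, 0, 0, 0, 0)
for a triangular matrix the eigenvalues are the diagonal entries, with algebraic multiplicity their repetition count

λ = 0 (multiplicity 6)


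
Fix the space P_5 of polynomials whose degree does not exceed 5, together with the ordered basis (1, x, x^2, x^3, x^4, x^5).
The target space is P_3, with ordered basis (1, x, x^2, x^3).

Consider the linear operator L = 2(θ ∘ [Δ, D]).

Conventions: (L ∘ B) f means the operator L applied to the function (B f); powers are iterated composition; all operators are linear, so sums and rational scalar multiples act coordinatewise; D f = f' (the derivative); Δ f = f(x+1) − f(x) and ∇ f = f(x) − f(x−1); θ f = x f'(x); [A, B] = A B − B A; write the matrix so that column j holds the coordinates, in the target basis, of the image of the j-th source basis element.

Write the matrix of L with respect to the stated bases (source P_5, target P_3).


image of 1: 0
image of x: 0
image of x^2: 0
image of x^3: 0
image of x^4: 0
image of x^5: 0
each image's coordinates form column j of the matrix

the matrix is [[0, 0, 0, 0, 0, 0]; [0, 0, 0, 0, 0, 0]; [0, 0, 0, 0, 0, 0]; [0, 0, 0, 0, 0, 0]] (rows listed top to bottom)


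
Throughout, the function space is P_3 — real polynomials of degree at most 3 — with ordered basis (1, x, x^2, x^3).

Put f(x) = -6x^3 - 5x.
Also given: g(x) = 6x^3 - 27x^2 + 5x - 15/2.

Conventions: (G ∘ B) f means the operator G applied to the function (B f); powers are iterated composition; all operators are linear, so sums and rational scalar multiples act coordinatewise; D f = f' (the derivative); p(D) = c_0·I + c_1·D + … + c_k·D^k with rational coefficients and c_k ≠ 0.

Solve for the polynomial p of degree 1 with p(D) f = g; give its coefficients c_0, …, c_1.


c_0 = -1, c_1 = 3/2

D^0 f = -6x^3 - 5x
D^1 f = -18x^2 - 5
matching coefficients of g against c_0 f + c_1 Df + … from the top degree down determines the c_i
solution: c_0 = -1, c_1 = 3/2


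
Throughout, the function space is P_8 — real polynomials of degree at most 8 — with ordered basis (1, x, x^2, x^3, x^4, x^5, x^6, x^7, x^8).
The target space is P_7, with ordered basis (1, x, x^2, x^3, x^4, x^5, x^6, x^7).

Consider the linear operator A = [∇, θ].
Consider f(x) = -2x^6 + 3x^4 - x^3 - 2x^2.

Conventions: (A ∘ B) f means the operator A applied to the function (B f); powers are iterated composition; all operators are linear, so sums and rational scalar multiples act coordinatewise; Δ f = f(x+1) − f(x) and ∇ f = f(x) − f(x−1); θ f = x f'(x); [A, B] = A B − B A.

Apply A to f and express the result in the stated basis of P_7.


the image equals g(x) = -12x^5 + 60x^4 - 108x^3 + 81x^2 - 22x + 1

θ f = -12x^6 + 12x^4 - 3x^3 - 4x^2
∇ θ f = -72x^5 + 180x^4 - 192x^3 + 99x^2 - 23x + 1
∇ f = -12x^5 + 30x^4 - 28x^3 + 9x^2 - x
θ ∇ f = -60x^5 + 120x^4 - 84x^3 + 18x^2 - x
[∇, θ] f = -12x^5 + 60x^4 - 108x^3 + 81x^2 - 22x + 1


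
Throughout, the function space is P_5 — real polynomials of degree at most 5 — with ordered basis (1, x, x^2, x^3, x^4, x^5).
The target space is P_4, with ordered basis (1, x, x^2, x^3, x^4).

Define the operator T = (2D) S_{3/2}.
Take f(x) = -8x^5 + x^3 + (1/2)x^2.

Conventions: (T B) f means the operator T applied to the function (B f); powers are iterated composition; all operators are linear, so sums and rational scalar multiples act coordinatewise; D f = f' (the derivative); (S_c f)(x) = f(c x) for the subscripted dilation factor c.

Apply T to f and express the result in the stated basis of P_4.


the result is g(x) = -(1215/2)x^4 + (81/4)x^2 + (9/2)x

S_{3/2} f = -(243/4)x^5 + (27/8)x^3 + (9/8)x^2
D S_{3/2} f = -(1215/4)x^4 + (81/8)x^2 + (9/4)x
(2D) S_{3/2} f = -(1215/2)x^4 + (81/4)x^2 + (9/2)x


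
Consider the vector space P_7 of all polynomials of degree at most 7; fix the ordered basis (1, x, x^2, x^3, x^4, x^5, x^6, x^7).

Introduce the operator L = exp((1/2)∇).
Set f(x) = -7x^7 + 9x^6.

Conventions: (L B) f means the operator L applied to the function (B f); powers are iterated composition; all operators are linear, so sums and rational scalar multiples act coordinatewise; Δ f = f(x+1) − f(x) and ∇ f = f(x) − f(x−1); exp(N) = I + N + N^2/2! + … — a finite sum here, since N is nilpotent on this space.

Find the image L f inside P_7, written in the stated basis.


order-1 term: -(49/2)x^6 + (201/2)x^5 - 190x^4 + (425/2)x^3 - 141x^2 + (103/2)x - 8
order-2 term: -(147/4)x^5 + (435/2)x^4 - (2255/4)x^3 + (1575/2)x^2 - (2329/4)x + 180
order-3 term: -(245/8)x^4 + (825/4)x^3 - (4485/8)x^2 + 720x - 2917/8
order-4 term: -(245/16)x^3 + (1605/16)x^2 - (3725/16)x + 3035/16
order-5 term: -(147/32)x^2 + (789/32)x - 1115/32
order-6 term: -(49/64)x + 39/16
order-7 term: -7/128
the series for exp((1/2)∇) f terminates at order 7
exp((1/2)∇) f = -7x^7 - (31/2)x^6 + (255/4)x^5 - (25/8)x^4 - (2565/16)x^3 + (5811/32)x^2 - (1259/64)x - 4531/128

g(x) = -7x^7 - (31/2)x^6 + (255/4)x^5 - (25/8)x^4 - (2565/16)x^3 + (5811/32)x^2 - (1259/64)x - 4531/128


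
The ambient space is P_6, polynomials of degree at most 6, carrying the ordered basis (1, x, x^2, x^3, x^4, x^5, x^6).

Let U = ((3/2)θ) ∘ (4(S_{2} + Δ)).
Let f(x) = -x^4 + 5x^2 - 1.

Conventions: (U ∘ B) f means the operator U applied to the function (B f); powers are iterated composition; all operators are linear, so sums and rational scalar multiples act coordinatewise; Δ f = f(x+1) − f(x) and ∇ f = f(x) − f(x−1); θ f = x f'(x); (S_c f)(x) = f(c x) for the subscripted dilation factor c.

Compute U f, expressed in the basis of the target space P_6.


g(x) = -384x^4 - 72x^3 + 168x^2 + 36x

S_{2} f = -16x^4 + 20x^2 - 1
Δ f = -4x^3 - 6x^2 + 6x + 4
(S_{2} + Δ) f = -16x^4 - 4x^3 + 14x^2 + 6x + 3
(4(S_{2} + Δ)) f = -64x^4 - 16x^3 + 56x^2 + 24x + 12
θ (4(S_{2} + Δ)) f = -256x^4 - 48x^3 + 112x^2 + 24x
((3/2)θ) (4(S_{2} + Δ)) f = -384x^4 - 72x^3 + 168x^2 + 36x


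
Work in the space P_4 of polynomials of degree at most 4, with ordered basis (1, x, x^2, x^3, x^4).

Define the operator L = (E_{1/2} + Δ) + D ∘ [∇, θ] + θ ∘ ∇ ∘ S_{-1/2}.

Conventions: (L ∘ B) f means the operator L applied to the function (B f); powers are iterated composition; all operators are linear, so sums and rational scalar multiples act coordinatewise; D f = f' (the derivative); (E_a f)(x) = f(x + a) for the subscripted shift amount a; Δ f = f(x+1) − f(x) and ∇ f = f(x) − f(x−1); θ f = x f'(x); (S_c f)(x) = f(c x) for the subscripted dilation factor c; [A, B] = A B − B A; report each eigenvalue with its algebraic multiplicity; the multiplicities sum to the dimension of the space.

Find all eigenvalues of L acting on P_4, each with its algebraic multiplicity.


image of 1: 1
image of x: x + 3/2
image of x^2: x^2 + (7/2)x + 13/4
image of x^3: x^3 + (15/4)x^2 + (81/8)x - 39/8
image of x^4: x^4 + (27/4)x^3 + (75/4)x^2 - (77/4)x + 209/16
the matrix is upper triangular; its diagonal is (1, 1, 1, 1, 1)
for a triangular matrix the eigenvalues are the diagonal entries, with algebraic multiplicity their repetition count

λ = 1 (multiplicity 5)


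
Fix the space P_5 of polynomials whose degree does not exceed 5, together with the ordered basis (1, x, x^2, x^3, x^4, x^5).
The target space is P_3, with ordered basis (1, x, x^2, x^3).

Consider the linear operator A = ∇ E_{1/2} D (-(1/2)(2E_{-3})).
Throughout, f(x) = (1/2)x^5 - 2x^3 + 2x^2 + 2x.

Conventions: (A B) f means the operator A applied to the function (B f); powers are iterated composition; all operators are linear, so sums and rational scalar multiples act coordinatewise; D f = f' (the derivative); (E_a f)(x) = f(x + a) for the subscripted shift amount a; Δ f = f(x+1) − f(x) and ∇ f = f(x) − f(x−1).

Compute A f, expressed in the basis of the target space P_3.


the result is g(x) = -10x^3 + 90x^2 - (521/2)x + 475/2

E_{-3} f = (1/2)x^5 - (15/2)x^4 + 43x^3 - 115x^2 + (277/2)x - 111/2
(2E_{-3}) f = x^5 - 15x^4 + 86x^3 - 230x^2 + 277x - 111
(-(1/2)(2E_{-3})) f = -(1/2)x^5 + (15/2)x^4 - 43x^3 + 115x^2 - (277/2)x + 111/2
D (-(1/2)(2E_{-3})) f = -(5/2)x^4 + 30x^3 - 129x^2 + 230x - 277/2
E_{1/2} D (-(1/2)(2E_{-3})) f = -(5/2)x^4 + 25x^3 - (351/4)x^2 + (489/4)x - 1669/32
∇ (E_{1/2} D) (-(1/2)(2E_{-3})) f = -10x^3 + 90x^2 - (521/2)x + 475/2


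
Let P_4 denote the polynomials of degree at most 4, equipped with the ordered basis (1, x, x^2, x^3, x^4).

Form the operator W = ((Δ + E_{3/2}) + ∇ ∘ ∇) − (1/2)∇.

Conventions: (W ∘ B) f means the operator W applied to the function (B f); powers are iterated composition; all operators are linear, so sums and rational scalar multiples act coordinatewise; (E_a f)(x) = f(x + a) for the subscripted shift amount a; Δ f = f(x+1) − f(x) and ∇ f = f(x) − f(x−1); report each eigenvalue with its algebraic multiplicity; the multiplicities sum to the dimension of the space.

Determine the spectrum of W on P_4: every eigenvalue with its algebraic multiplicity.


λ = 1 (multiplicity 5)

image of 1: 1
image of x: x + 2
image of x^2: x^2 + 4x + 23/4
image of x^3: x^3 + 6x^2 + (69/4)x - 17/8
image of x^4: x^4 + 8x^3 + (69/2)x^2 - (17/2)x + 329/16
the matrix is upper triangular; its diagonal is (1, 1, 1, 1, 1)
for a triangular matrix the eigenvalues are the diagonal entries, with algebraic multiplicity their repetition count


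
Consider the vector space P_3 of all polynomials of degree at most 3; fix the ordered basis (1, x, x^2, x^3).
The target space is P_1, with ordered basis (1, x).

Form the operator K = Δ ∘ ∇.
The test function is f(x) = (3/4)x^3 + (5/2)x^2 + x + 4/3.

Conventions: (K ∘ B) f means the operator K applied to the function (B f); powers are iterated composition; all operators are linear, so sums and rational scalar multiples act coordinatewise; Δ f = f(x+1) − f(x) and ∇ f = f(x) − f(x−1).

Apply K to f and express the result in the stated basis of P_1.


the image equals g(x) = (9/2)x + 5

∇ f = (9/4)x^2 + (11/4)x - 3/4
Δ ∇ f = (9/2)x + 5


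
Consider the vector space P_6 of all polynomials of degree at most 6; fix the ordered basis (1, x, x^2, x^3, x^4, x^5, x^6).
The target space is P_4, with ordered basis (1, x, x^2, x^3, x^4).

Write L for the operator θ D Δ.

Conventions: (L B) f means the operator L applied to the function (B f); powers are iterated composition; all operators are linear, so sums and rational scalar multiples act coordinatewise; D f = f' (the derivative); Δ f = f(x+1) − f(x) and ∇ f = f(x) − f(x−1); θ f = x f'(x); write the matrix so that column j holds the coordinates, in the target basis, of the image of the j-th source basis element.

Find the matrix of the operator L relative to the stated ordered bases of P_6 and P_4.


image of 1: 0
image of x: 0
image of x^2: 0
image of x^3: 6x
image of x^4: 24x^2 + 12x
image of x^5: 60x^3 + 60x^2 + 20x
image of x^6: 120x^4 + 180x^3 + 120x^2 + 30x
each image's coordinates form column j of the matrix

the matrix is [[0, 0, 0, 0, 0, 0, 0]; [0, 0, 0, 6, 12, 20, 30]; [0, 0, 0, 0, 24, 60, 120]; [0, 0, 0, 0, 0, 60, 180]; [0, 0, 0, 0, 0, 0, 120]] (rows listed top to bottom)


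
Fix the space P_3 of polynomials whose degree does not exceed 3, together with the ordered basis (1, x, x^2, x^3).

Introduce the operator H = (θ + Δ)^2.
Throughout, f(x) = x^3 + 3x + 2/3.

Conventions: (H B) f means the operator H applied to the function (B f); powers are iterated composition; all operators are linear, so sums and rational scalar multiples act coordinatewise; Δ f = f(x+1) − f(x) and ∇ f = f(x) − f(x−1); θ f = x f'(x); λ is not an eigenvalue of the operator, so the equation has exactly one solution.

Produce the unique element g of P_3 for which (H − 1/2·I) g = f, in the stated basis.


the image equals g(x) = (2/17)x^3 - (60/119)x^2 + (930/119)x + 260/21

write g with unknown coordinates in the stated basis and equate coefficients in (H − 1/2·I) g = f
solving from the highest basis element down gives g = (2/17)x^3 - (60/119)x^2 + (930/119)x + 260/21
check: H g = (18/17)x^3 - (30/119)x^2 + (822/119)x + 48/7
so H g − 1/2·g = x^3 + 3x + 2/3 = f ✓


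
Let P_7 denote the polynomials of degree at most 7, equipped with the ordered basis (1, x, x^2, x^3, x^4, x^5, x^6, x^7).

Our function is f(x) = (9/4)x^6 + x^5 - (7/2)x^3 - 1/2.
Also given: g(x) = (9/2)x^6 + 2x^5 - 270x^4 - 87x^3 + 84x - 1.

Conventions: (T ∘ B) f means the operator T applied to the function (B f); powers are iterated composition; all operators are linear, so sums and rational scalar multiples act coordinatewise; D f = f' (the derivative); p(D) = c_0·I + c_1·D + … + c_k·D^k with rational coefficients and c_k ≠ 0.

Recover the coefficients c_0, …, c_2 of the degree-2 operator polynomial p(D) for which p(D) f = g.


D^0 f = (9/4)x^6 + x^5 - (7/2)x^3 - 1/2
D^1 f = (27/2)x^5 + 5x^4 - (21/2)x^2
D^2 f = (135/2)x^4 + 20x^3 - 21x
matching coefficients of g against c_0 f + c_1 Df + … from the top degree down determines the c_i
solution: c_0 = 2, c_1 = 0, c_2 = -4

p(D) = 2·I − 4·D^2, i.e. c_0 = 2, c_1 = 0, c_2 = -4


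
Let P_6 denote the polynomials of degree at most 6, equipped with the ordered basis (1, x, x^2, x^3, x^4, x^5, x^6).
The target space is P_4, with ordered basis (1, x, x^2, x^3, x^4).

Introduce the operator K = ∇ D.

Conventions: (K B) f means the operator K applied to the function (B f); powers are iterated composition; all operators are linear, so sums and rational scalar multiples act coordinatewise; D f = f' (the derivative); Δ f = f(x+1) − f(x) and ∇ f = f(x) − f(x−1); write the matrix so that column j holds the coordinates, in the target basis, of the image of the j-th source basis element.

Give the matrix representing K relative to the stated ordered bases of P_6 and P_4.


the matrix is [[0, 0, 2, -3, 4, -5, 6]; [0, 0, 0, 6, -12, 20, -30]; [0, 0, 0, 0, 12, -30, 60]; [0, 0, 0, 0, 0, 20, -60]; [0, 0, 0, 0, 0, 0, 30]] (rows listed top to bottom)

image of 1: 0
image of x: 0
image of x^2: 2
image of x^3: 6x - 3
image of x^4: 12x^2 - 12x + 4
image of x^5: 20x^3 - 30x^2 + 20x - 5
image of x^6: 30x^4 - 60x^3 + 60x^2 - 30x + 6
each image's coordinates form column j of the matrix


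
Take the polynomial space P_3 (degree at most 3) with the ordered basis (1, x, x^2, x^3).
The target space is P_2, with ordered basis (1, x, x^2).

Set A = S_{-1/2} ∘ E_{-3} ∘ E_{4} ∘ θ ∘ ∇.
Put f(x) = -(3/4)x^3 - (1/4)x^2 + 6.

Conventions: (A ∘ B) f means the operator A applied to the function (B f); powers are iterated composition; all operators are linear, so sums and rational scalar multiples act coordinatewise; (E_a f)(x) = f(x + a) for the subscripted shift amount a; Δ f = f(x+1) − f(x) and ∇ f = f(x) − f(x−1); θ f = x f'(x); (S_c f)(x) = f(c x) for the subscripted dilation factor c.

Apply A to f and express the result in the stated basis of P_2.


∇ f = -(9/4)x^2 + (7/4)x - 1/2
θ ∇ f = -(9/2)x^2 + (7/4)x
E_{4} θ ∇ f = -(9/2)x^2 - (137/4)x - 65
E_{-3} (E_{4} ∘ θ ∘ ∇) f = -(9/2)x^2 - (29/4)x - 11/4
S_{-1/2} E_{-3} (E_{4} ∘ θ ∘ ∇) f = -(9/8)x^2 + (29/8)x - 11/4

g(x) = -(9/8)x^2 + (29/8)x - 11/4


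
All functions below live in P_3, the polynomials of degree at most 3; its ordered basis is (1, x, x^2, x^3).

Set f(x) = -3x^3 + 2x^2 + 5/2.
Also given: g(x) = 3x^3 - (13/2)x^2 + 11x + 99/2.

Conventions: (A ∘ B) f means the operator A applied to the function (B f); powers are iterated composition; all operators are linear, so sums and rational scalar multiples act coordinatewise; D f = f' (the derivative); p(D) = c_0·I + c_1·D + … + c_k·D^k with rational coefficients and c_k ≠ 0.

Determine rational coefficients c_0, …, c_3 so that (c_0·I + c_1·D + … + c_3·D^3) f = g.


p(D) = -I + (1/2)·D − (1/2)·D^2 − 3·D^3, i.e. c_0 = -1, c_1 = 1/2, c_2 = -1/2, c_3 = -3

D^0 f = -3x^3 + 2x^2 + 5/2
D^1 f = -9x^2 + 4x
D^2 f = -18x + 4
D^3 f = -18
matching coefficients of g against c_0 f + c_1 Df + … from the top degree down determines the c_i
solution: c_0 = -1, c_1 = 1/2, c_2 = -1/2, c_3 = -3


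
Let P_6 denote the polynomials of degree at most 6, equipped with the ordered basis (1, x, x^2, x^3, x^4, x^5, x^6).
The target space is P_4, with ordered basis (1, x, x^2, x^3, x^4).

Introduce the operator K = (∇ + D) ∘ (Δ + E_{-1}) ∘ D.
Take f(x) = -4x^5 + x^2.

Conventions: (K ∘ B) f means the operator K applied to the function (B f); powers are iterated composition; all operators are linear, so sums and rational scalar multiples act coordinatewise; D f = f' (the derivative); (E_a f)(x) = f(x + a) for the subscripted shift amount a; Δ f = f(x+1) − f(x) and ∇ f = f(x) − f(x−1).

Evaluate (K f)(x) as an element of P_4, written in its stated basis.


D f = -20x^4 + 2x
Δ D f = -80x^3 - 120x^2 - 80x - 18
E_{-1} D f = -20x^4 + 80x^3 - 120x^2 + 82x - 22
(Δ + E_{-1}) D f = -20x^4 - 240x^2 + 2x - 40
∇ (Δ + E_{-1}) D f = -80x^3 + 120x^2 - 560x + 262
D (Δ + E_{-1}) D f = -80x^3 - 480x + 2
(∇ + D) (Δ + E_{-1}) D f = -160x^3 + 120x^2 - 1040x + 264

g(x) = -160x^3 + 120x^2 - 1040x + 264


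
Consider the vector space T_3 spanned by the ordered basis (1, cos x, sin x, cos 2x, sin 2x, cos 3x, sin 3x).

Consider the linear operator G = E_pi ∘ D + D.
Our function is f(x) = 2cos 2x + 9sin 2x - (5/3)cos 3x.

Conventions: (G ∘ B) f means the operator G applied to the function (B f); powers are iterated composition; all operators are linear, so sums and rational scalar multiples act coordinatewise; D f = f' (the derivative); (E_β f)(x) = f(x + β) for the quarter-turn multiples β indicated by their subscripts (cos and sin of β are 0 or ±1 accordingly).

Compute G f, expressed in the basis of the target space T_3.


D f = 18cos 2x - 4sin 2x + 5sin 3x
E_pi D f = 18cos 2x - 4sin 2x - 5sin 3x
D f = 18cos 2x - 4sin 2x + 5sin 3x
(E_pi ∘ D + D) f = 36cos 2x - 8sin 2x

the image equals g(x) = 36cos 2x - 8sin 2x


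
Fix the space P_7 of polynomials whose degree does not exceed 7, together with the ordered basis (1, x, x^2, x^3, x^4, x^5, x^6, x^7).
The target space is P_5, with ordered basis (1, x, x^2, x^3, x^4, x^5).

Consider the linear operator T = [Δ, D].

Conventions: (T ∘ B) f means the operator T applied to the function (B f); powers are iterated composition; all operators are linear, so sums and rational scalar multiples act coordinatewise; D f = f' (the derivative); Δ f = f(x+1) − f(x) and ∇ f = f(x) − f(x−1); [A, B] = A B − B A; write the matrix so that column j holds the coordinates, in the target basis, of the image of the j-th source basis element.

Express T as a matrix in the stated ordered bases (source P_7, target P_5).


the matrix is [[0, 0, 0, 0, 0, 0, 0, 0]; [0, 0, 0, 0, 0, 0, 0, 0]; [0, 0, 0, 0, 0, 0, 0, 0]; [0, 0, 0, 0, 0, 0, 0, 0]; [0, 0, 0, 0, 0, 0, 0, 0]; [0, 0, 0, 0, 0, 0, 0, 0]] (rows listed top to bottom)

image of 1: 0
image of x: 0
image of x^2: 0
image of x^3: 0
image of x^4: 0
image of x^5: 0
image of x^6: 0
image of x^7: 0
each image's coordinates form column j of the matrix
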